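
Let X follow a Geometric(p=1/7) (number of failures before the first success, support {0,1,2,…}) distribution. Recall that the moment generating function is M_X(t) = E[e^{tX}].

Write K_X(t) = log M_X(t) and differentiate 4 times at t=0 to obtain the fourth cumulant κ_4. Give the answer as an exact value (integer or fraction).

M_X(t) = 1/(7*(1 - 6*e^(t)/7))
K_X(t) = log M_X(t) = -log(1 - 6*e^(t)/7) - log(7)
dK/dt = -6*e^(t)/(6*e^(t) - 7)
d^2K/dt^2 = 42*e^(t)/(36*e^(2*t) - 84*e^(t) + 49)
d^3K/dt^3 = (-252*e^(2*t) - 294*e^(t))/(216*e^(3*t) - 756*e^(2*t) + 882*e^(t) - 343)
d^4K/dt^4 = (1512*e^(3*t) + 7056*e^(2*t) + 2058*e^(t))/(1296*e^(4*t) - 6048*e^(3*t) + 10584*e^(2*t) - 8232*e^(t) + 2401)

κ_4 = d^4K/dt^4 |_{t=0} = 10626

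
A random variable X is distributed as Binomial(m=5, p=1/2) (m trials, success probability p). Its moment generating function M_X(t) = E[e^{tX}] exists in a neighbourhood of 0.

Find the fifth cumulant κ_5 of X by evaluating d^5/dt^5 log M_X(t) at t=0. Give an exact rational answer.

κ_5 = K′′′′′(0) = 0

M_X(t) = (e^(t)/2 + 1/2)^5
K_X(t) = log M_X(t) = 5*log(e^(t)/2 + 1/2)
K′(t) = 5*e^(t)/(e^(t) + 1)
K′′(t) = 5*e^(t)/(e^(2*t) + 2*e^(t) + 1)
K′′′(t) = (-5*e^(2*t) + 5*e^(t))/(e^(3*t) + 3*e^(2*t) + 3*e^(t) + 1)
K′′′′(t) = (5*e^(3*t) - 20*e^(2*t) + 5*e^(t))/(e^(4*t) + 4*e^(3*t) + 6*e^(2*t) + 4*e^(t) + 1)
K′′′′′(t) = (-5*e^(4*t) + 55*e^(3*t) - 55*e^(2*t) + 5*e^(t))/(e^(5*t) + 5*e^(4*t) + 10*e^(3*t) + 10*e^(2*t) + 5*e^(t) + 1)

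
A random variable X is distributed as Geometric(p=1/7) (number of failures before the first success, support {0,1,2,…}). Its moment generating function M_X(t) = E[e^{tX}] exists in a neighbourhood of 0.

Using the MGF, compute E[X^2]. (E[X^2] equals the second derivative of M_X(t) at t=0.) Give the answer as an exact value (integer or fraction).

M_X(t) = 1/(7*(1 - 6*e^(t)/7))
D^2[M](t) = (-36*e^(2*t) - 42*e^(t))/(216*e^(3*t) - 756*e^(2*t) + 882*e^(t) - 343)

E[X^2] = D^2[M](0) = 78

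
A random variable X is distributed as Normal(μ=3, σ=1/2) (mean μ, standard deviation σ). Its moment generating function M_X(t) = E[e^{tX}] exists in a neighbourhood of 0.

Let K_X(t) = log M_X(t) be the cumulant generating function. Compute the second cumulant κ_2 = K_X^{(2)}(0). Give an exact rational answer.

κ_2 = d^2K/dt^2 |_{t=0} = 1/4

M_X(t) = e^(t^2/8 + 3*t)
K_X(t) = log M_X(t) = t^2/8 + 3*t
dK/dt = t/4 + 3
d^2K/dt^2 = 1/4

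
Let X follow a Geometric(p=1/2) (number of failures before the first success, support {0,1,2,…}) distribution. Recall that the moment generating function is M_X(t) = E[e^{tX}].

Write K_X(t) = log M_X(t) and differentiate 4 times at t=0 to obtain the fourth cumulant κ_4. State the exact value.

M_X(t) = 1/(2*(1 - e^(t)/2))
K_X(t) = log M_X(t) = -log(1 - e^(t)/2) - log(2)
K^(4)(t) = (2*e^(3*t) + 16*e^(2*t) + 8*e^(t))/(e^(4*t) - 8*e^(3*t) + 24*e^(2*t) - 32*e^(t) + 16)

κ_4 = K^(4)(0) = 26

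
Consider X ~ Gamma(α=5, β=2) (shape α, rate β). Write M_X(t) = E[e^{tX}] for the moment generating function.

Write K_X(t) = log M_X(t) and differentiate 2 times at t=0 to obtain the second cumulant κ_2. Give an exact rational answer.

M_X(t) = 32/(2 - t)^5
K_X(t) = log M_X(t) = -5*log(2 - t) + 5*log(2)
K^(2)(t) = 5/(t^2 - 4*t + 4)

κ_2 = K^(2)(0) = 5/4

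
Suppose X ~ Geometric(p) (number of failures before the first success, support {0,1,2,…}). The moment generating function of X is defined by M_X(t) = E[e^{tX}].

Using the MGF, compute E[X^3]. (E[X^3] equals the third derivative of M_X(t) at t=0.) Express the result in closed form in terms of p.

M_X(t) = p/(-(1 - p)*e^(t) + 1)

E[X^3] = D^3[M](0) = -1 + 7/p - 12/p^2 + 6/p^3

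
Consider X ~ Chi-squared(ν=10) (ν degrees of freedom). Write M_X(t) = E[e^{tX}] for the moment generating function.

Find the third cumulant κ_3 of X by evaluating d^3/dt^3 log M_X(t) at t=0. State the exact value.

M_X(t) = (1 - 2*t)^(-5)
K_X(t) = log M_X(t) = -5*log(1 - 2*t)
D^3[K](t) = -80/(8*t^3 - 12*t^2 + 6*t - 1)

κ_3 = D^3[K](0) = 80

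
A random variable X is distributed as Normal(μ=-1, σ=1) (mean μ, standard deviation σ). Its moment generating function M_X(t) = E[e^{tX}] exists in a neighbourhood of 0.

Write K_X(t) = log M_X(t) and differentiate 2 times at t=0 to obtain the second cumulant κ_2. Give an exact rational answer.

κ_2 = K′′(0) = 1

M_X(t) = e^(t^2/2 - t)
K_X(t) = log M_X(t) = t^2/2 - t
K′(t) = t - 1
K′′(t) = 1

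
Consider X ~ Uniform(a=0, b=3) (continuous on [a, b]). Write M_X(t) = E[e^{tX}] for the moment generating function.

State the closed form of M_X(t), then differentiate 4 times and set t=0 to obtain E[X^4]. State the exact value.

E[X^4] = D^4[M](0) = 81/5

M_X(t) = (e^(3*t) - 1)/(3*t)
D^4[M](t) = (27*t^4*e^(3*t) - 36*t^3*e^(3*t) + 36*t^2*e^(3*t) - 24*t*e^(3*t) + 8*e^(3*t) - 8)/t^5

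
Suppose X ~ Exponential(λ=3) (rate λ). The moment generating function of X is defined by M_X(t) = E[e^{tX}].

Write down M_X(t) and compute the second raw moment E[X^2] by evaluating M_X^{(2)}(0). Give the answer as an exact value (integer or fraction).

M_X(t) = 3/(3 - t)
D^2[M](t) = -6/(t^3 - 9*t^2 + 27*t - 27)

E[X^2] = D^2[M](0) = 2/9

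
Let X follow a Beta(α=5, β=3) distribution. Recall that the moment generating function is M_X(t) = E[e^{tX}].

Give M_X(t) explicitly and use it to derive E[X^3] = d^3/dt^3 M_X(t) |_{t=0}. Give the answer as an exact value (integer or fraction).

M_X(t) = ₁F₁(5; 8; t)
dM/dt = 5*₁F₁(6; 9; t)/8
d^2M/dt^2 = 5*₁F₁(7; 10; t)/12
d^3M/dt^3 = 7*₁F₁(8; 11; t)/24

E[X^3] = d^3M/dt^3 |_{t=0} = 7/24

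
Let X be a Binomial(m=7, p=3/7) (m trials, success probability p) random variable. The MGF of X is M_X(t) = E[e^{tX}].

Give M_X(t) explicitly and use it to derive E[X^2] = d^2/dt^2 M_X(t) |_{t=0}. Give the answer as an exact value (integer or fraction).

E[X^2] = M^(2)(0) = 75/7

M_X(t) = (3*e^(t)/7 + 4/7)^7
M^(2)(t) = 2187*e^(7*t)/16807 + 104976*e^(6*t)/117649 + 291600*e^(5*t)/117649 + 414720*e^(4*t)/117649 + 311040*e^(3*t)/117649 + 110592*e^(2*t)/117649 + 12288*e^(t)/117649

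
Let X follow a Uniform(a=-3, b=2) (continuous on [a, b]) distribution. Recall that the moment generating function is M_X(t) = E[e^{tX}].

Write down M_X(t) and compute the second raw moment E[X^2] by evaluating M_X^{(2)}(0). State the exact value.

M_X(t) = (e^(2*t) - e^(-3*t))/(5*t)
D^2[M](t) = (4*t^2*e^(5*t) - 9*t^2 - 4*t*e^(5*t) - 6*t + 2*e^(5*t) - 2)*e^(-3*t)/(5*t^3)

E[X^2] = D^2[M](0) = 7/3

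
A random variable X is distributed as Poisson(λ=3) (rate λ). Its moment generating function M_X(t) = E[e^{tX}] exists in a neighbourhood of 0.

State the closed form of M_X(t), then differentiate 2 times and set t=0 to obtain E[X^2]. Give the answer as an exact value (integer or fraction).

M_X(t) = e^(3*e^(t) - 3)
M^(2)(t) = (9*e^(2*t)*e^(3*e^(t)) + 3*e^(t)*e^(3*e^(t)))*e^(-3)

E[X^2] = M^(2)(0) = 12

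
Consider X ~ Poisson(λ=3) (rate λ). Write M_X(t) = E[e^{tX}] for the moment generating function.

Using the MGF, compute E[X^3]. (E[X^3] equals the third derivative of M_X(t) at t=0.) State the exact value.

M_X(t) = e^(3*e^(t) - 3)
M^(3)(t) = (27*e^(3*t)*e^(3*e^(t)) + 27*e^(2*t)*e^(3*e^(t)) + 3*e^(t)*e^(3*e^(t)))*e^(-3)

E[X^3] = M^(3)(0) = 57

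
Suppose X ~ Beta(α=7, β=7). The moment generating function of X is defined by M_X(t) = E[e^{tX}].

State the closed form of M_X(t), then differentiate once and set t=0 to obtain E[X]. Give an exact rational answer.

E[X] = M′(0) = 1/2

M_X(t) = ₁F₁(7; 14; t)
M′(t) = ₁F₁(8; 15; t)/2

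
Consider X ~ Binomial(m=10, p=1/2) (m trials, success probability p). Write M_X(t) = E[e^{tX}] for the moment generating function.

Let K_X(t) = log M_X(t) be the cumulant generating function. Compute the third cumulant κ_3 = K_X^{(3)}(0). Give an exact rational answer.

κ_3 = d^3K/dt^3 |_{t=0} = 0

M_X(t) = (e^(t)/2 + 1/2)^10
K_X(t) = log M_X(t) = 10*log(e^(t)/2 + 1/2)
dK/dt = 10*e^(t)/(e^(t) + 1)
d^2K/dt^2 = 10*e^(t)/(e^(2*t) + 2*e^(t) + 1)
d^3K/dt^3 = (-10*e^(2*t) + 10*e^(t))/(e^(3*t) + 3*e^(2*t) + 3*e^(t) + 1)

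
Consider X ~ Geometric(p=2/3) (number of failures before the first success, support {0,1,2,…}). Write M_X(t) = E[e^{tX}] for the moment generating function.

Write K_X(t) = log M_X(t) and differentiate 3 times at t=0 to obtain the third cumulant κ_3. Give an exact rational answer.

M_X(t) = 2/(3*(1 - e^(t)/3))
K_X(t) = log M_X(t) = -log(1 - e^(t)/3) - log(3) + log(2)
D^3[K](t) = (-3*e^(2*t) - 9*e^(t))/(e^(3*t) - 9*e^(2*t) + 27*e^(t) - 27)

κ_3 = D^3[K](0) = 3/2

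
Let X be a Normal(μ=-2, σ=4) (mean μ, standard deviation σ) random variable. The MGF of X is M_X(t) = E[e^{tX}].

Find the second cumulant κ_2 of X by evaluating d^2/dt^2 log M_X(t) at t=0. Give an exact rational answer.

M_X(t) = e^(8*t^2 - 2*t)
K_X(t) = log M_X(t) = 8*t^2 - 2*t
K′(t) = 16*t - 2
K′′(t) = 16

κ_2 = K′′(0) = 16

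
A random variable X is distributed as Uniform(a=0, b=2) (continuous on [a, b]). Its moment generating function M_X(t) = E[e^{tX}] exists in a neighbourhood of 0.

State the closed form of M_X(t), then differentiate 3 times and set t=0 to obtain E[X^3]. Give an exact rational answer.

M_X(t) = (e^(2*t) - 1)/(2*t)
D^3[M](t) = (4*t^3*e^(2*t) - 6*t^2*e^(2*t) + 6*t*e^(2*t) - 3*e^(2*t) + 3)/t^4

E[X^3] = D^3[M](0) = 2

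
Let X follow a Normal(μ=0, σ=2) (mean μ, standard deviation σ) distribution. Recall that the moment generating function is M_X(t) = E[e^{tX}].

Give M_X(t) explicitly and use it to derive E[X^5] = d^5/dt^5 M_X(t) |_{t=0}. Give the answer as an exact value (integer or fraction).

E[X^5] = M^(5)(0) = 0

M_X(t) = e^(2*t^2)
M^(5)(t) = 1024*t^5*e^(2*t^2) + 2560*t^3*e^(2*t^2) + 960*t*e^(2*t^2)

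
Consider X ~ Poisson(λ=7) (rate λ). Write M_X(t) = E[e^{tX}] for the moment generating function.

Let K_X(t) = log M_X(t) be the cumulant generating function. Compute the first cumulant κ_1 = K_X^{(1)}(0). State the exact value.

M_X(t) = e^(7*e^(t) - 7)
K_X(t) = log M_X(t) = 7*e^(t) - 7
D[K](t) = 7*e^(t)

κ_1 = D[K](0) = 7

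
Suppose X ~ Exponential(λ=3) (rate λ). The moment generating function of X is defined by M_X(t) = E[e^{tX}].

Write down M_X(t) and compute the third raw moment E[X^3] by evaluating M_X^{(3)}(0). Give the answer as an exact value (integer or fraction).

M_X(t) = 3/(3 - t)
M^(3)(t) = 18/(t^4 - 12*t^3 + 54*t^2 - 108*t + 81)

E[X^3] = M^(3)(0) = 2/9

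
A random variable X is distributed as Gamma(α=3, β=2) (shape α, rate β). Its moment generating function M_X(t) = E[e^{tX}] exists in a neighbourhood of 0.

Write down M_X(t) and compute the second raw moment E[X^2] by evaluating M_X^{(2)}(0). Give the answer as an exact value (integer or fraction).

M_X(t) = 8/(2 - t)^3
M^(2)(t) = -96/(t^5 - 10*t^4 + 40*t^3 - 80*t^2 + 80*t - 32)

E[X^2] = M^(2)(0) = 3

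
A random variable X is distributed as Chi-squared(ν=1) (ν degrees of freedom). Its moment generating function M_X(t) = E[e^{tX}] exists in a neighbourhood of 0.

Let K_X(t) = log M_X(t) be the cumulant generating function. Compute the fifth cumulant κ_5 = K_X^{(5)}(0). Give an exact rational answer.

M_X(t) = 1/√(1 - 2*t)
K_X(t) = log M_X(t) = -log(1 - 2*t)/2
K′(t) = -1/(2*t - 1)
K′′(t) = 2/(4*t^2 - 4*t + 1)
K′′′(t) = -8/(8*t^3 - 12*t^2 + 6*t - 1)
K′′′′(t) = 48/(16*t^4 - 32*t^3 + 24*t^2 - 8*t + 1)
K′′′′′(t) = -384/(32*t^5 - 80*t^4 + 80*t^3 - 40*t^2 + 10*t - 1)

κ_5 = K′′′′′(0) = 384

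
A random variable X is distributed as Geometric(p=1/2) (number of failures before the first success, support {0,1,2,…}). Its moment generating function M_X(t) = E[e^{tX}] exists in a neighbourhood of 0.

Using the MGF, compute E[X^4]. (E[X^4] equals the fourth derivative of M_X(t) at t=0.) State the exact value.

E[X^4] = M^(4)(0) = 75

M_X(t) = 1/(2*(1 - e^(t)/2))
M^(4)(t) = (-e^(4*t) - 22*e^(3*t) - 44*e^(2*t) - 8*e^(t))/(e^(5*t) - 10*e^(4*t) + 40*e^(3*t) - 80*e^(2*t) + 80*e^(t) - 32)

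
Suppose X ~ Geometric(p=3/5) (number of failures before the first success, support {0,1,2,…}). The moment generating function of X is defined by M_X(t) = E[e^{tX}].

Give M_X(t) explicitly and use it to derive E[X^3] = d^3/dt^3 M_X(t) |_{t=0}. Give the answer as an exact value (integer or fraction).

M_X(t) = 3/(5*(1 - 2*e^(t)/5))
dM/dt = 6*e^(t)/(4*e^(2*t) - 20*e^(t) + 25)
d^2M/dt^2 = (-12*e^(2*t) - 30*e^(t))/(8*e^(3*t) - 60*e^(2*t) + 150*e^(t) - 125)
d^3M/dt^3 = (24*e^(3*t) + 240*e^(2*t) + 150*e^(t))/(16*e^(4*t) - 160*e^(3*t) + 600*e^(2*t) - 1000*e^(t) + 625)

E[X^3] = d^3M/dt^3 |_{t=0} = 46/9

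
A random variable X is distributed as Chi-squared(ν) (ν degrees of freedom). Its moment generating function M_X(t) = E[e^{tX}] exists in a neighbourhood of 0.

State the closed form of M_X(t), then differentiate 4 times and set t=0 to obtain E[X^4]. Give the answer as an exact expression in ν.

M_X(t) = (1 - 2*t)^(-ν/2)
M^(4)(t) = (ν^4 + 12*ν^3 + 44*ν^2 + 48*ν)/(16*t^4*(1 - 2*t)^(ν/2) - 32*t^3*(1 - 2*t)^(ν/2) + 24*t^2*(1 - 2*t)^(ν/2) - 8*t*(1 - 2*t)^(ν/2) + (1 - 2*t)^(ν/2))

E[X^4] = M^(4)(0) = ν*(ν^3 + 12*ν^2 + 44*ν + 48)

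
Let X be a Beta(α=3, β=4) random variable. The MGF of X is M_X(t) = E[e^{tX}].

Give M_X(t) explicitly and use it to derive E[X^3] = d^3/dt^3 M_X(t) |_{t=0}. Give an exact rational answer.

M_X(t) = ₁F₁(3; 7; t)
M^(3)(t) = 5*₁F₁(6; 10; t)/42

E[X^3] = M^(3)(0) = 5/42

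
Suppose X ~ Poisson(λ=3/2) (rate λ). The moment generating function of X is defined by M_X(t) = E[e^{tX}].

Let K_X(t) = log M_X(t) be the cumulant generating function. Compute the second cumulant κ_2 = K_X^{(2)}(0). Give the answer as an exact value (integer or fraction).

M_X(t) = e^(3*e^(t)/2 - 3/2)
K_X(t) = log M_X(t) = 3*e^(t)/2 - 3/2
K′(t) = 3*e^(t)/2
K′′(t) = 3*e^(t)/2

κ_2 = K′′(0) = 3/2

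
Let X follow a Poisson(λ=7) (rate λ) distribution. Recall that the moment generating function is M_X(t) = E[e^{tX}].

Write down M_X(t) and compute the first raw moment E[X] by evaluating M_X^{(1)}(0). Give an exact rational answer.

E[X] = dM/dt |_{t=0} = 7

M_X(t) = e^(7*e^(t) - 7)
dM/dt = 7*e^(-7)*e^(t)*e^(7*e^(t))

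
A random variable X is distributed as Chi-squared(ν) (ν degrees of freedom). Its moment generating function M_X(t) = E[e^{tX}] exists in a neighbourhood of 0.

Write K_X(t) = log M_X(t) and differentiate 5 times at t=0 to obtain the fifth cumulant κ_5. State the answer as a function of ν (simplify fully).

κ_5 = K^(5)(0) = 384*ν

M_X(t) = (1 - 2*t)^(-ν/2)
K_X(t) = log M_X(t) = -ν*log(1 - 2*t)/2
K^(5)(t) = -384*ν/(32*t^5 - 80*t^4 + 80*t^3 - 40*t^2 + 10*t - 1)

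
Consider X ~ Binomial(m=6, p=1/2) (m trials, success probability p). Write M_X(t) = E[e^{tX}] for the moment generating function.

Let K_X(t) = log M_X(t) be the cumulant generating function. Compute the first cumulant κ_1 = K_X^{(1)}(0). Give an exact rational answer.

M_X(t) = (e^(t)/2 + 1/2)^6
K_X(t) = log M_X(t) = 6*log(e^(t)/2 + 1/2)
dK/dt = 6*e^(t)/(e^(t) + 1)

κ_1 = dK/dt |_{t=0} = 3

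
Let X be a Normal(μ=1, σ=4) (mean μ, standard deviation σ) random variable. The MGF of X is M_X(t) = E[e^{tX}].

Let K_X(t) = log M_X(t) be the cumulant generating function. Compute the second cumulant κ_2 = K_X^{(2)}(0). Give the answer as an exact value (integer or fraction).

κ_2 = K^(2)(0) = 16

M_X(t) = e^(8*t^2 + t)
K_X(t) = log M_X(t) = 8*t^2 + t
K^(2)(t) = 16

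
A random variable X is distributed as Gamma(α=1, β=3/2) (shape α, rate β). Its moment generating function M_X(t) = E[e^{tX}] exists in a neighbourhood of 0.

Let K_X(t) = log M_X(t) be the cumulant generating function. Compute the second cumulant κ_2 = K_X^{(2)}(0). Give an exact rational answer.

κ_2 = D^2[K](0) = 4/9

M_X(t) = 3/(2*(3/2 - t))
K_X(t) = log M_X(t) = -log(3/2 - t) - log(2) + log(3)
D^2[K](t) = 4/(4*t^2 - 12*t + 9)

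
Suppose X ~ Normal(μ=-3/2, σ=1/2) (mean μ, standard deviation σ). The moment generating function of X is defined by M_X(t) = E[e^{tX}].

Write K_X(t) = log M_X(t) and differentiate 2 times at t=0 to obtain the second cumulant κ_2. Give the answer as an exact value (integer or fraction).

M_X(t) = e^(t^2/8 - 3*t/2)
K_X(t) = log M_X(t) = t^2/8 - 3*t/2
D^2[K](t) = 1/4

κ_2 = D^2[K](0) = 1/4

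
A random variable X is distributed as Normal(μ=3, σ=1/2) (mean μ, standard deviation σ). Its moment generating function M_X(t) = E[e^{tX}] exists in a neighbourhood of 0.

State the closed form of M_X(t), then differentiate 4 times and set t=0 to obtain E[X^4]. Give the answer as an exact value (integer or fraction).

E[X^4] = M^(4)(0) = 1515/16

M_X(t) = e^(t^2/8 + 3*t)
M^(4)(t) = t^4*e^(3*t)*e^(t^2/8)/256 + 3*t^3*e^(3*t)*e^(t^2/8)/16 + 111*t^2*e^(3*t)*e^(t^2/8)/32 + 117*t*e^(3*t)*e^(t^2/8)/4 + 1515*e^(3*t)*e^(t^2/8)/16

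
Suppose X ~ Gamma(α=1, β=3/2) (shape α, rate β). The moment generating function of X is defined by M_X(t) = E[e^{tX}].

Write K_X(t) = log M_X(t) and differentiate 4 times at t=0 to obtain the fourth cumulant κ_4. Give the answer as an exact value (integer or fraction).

κ_4 = D^4[K](0) = 32/27

M_X(t) = 3/(2*(3/2 - t))
K_X(t) = log M_X(t) = -log(3/2 - t) - log(2) + log(3)
D^4[K](t) = 96/(16*t^4 - 96*t^3 + 216*t^2 - 216*t + 81)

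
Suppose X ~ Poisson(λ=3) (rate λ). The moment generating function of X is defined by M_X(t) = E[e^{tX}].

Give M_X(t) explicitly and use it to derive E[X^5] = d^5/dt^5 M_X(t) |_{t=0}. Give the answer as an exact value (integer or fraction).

M_X(t) = e^(3*e^(t) - 3)
M^(5)(t) = (243*e^(5*t)*e^(3*e^(t)) + 810*e^(4*t)*e^(3*e^(t)) + 675*e^(3*t)*e^(3*e^(t)) + 135*e^(2*t)*e^(3*e^(t)) + 3*e^(t)*e^(3*e^(t)))*e^(-3)

E[X^5] = M^(5)(0) = 1866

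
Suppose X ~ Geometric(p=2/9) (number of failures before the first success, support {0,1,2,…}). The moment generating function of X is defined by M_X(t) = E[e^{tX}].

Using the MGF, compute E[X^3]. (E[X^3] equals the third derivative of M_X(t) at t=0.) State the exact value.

E[X^3] = M^(3)(0) = 1337/4

M_X(t) = 2/(9*(1 - 7*e^(t)/9))
M^(3)(t) = (686*e^(3*t) + 3528*e^(2*t) + 1134*e^(t))/(2401*e^(4*t) - 12348*e^(3*t) + 23814*e^(2*t) - 20412*e^(t) + 6561)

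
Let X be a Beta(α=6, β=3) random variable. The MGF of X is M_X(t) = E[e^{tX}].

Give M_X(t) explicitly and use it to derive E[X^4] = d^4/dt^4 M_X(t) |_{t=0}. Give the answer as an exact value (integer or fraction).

E[X^4] = M′′′′(0) = 14/55

M_X(t) = ₁F₁(6; 9; t)
M′(t) = 2*₁F₁(7; 10; t)/3
M′′(t) = 7*₁F₁(8; 11; t)/15
M′′′(t) = 56*₁F₁(9; 12; t)/165
M′′′′(t) = 14*₁F₁(10; 13; t)/55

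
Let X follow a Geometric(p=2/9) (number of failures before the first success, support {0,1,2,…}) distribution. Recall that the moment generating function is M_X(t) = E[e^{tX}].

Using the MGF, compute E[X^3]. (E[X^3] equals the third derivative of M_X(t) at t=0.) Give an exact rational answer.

M_X(t) = 2/(9*(1 - 7*e^(t)/9))
M^(3)(t) = (686*e^(3*t) + 3528*e^(2*t) + 1134*e^(t))/(2401*e^(4*t) - 12348*e^(3*t) + 23814*e^(2*t) - 20412*e^(t) + 6561)

E[X^3] = M^(3)(0) = 1337/4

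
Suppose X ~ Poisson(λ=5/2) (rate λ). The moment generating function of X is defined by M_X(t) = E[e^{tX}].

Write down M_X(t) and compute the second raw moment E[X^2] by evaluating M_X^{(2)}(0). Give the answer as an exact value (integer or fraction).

E[X^2] = d^2M/dt^2 |_{t=0} = 35/4

M_X(t) = e^(5*e^(t)/2 - 5/2)
dM/dt = 5*e^(-5/2)*e^(t)*e^(5*e^(t)/2)/2
d^2M/dt^2 = (25*e^(2*t)*e^(5*e^(t)/2) + 10*e^(t)*e^(5*e^(t)/2))*e^(-5/2)/4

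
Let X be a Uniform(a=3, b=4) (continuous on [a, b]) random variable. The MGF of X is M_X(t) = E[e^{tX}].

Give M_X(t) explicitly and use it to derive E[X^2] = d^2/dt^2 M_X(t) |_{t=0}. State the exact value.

E[X^2] = D^2[M](0) = 37/3

M_X(t) = (e^(4*t) - e^(3*t))/t
D^2[M](t) = (16*t^2*e^(4*t) - 9*t^2*e^(3*t) - 8*t*e^(4*t) + 6*t*e^(3*t) + 2*e^(4*t) - 2*e^(3*t))/t^3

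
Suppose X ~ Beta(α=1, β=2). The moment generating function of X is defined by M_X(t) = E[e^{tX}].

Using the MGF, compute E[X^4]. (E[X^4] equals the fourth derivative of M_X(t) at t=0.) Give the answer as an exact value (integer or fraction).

E[X^4] = M′′′′(0) = 1/15

M_X(t) = ₁F₁(1; 3; t)
M′(t) = ₁F₁(2; 4; t)/3
M′′(t) = ₁F₁(3; 5; t)/6
M′′′(t) = ₁F₁(4; 6; t)/10
M′′′′(t) = ₁F₁(5; 7; t)/15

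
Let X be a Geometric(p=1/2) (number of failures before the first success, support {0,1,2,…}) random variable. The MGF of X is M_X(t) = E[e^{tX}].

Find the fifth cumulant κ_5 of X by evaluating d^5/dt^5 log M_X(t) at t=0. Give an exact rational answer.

κ_5 = d^5K/dt^5 |_{t=0} = 150

M_X(t) = 1/(2*(1 - e^(t)/2))
K_X(t) = log M_X(t) = -log(1 - e^(t)/2) - log(2)
dK/dt = -e^(t)/(e^(t) - 2)
d^2K/dt^2 = 2*e^(t)/(e^(2*t) - 4*e^(t) + 4)
d^3K/dt^3 = (-2*e^(2*t) - 4*e^(t))/(e^(3*t) - 6*e^(2*t) + 12*e^(t) - 8)
d^4K/dt^4 = (2*e^(3*t) + 16*e^(2*t) + 8*e^(t))/(e^(4*t) - 8*e^(3*t) + 24*e^(2*t) - 32*e^(t) + 16)
d^5K/dt^5 = (-2*e^(4*t) - 44*e^(3*t) - 88*e^(2*t) - 16*e^(t))/(e^(5*t) - 10*e^(4*t) + 40*e^(3*t) - 80*e^(2*t) + 80*e^(t) - 32)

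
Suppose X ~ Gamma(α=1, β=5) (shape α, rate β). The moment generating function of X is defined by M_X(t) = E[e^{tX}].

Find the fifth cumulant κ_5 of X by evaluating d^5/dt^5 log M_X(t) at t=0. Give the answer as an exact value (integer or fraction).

κ_5 = K^(5)(0) = 24/3125

M_X(t) = 5/(5 - t)
K_X(t) = log M_X(t) = -log(5 - t) + log(5)
K^(5)(t) = -24/(t^5 - 25*t^4 + 250*t^3 - 1250*t^2 + 3125*t - 3125)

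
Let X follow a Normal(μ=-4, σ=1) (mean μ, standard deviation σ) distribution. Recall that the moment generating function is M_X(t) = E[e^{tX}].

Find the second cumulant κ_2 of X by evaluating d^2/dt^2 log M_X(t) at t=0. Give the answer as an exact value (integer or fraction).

M_X(t) = e^(t^2/2 - 4*t)
K_X(t) = log M_X(t) = t^2/2 - 4*t
D^2[K](t) = 1

κ_2 = D^2[K](0) = 1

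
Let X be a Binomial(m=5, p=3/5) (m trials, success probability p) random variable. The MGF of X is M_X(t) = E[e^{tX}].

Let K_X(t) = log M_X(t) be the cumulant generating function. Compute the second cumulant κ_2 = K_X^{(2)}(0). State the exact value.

κ_2 = d^2K/dt^2 |_{t=0} = 6/5

M_X(t) = (3*e^(t)/5 + 2/5)^5
K_X(t) = log M_X(t) = 5*log(3*e^(t)/5 + 2/5)
dK/dt = 15*e^(t)/(3*e^(t) + 2)
d^2K/dt^2 = 30*e^(t)/(9*e^(2*t) + 12*e^(t) + 4)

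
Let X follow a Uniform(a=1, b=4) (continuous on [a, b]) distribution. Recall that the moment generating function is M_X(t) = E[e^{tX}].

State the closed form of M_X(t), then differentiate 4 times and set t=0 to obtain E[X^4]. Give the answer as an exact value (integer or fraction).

E[X^4] = M^(4)(0) = 341/5

M_X(t) = (e^(4*t) - e^(t))/(3*t)
M^(4)(t) = (256*t^4*e^(4*t) - t^4*e^(t) - 256*t^3*e^(4*t) + 4*t^3*e^(t) + 192*t^2*e^(4*t) - 12*t^2*e^(t) - 96*t*e^(4*t) + 24*t*e^(t) + 24*e^(4*t) - 24*e^(t))/(3*t^5)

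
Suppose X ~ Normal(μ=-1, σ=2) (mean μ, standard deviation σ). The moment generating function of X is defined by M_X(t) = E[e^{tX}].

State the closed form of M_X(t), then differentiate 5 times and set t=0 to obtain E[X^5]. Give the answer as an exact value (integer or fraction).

M_X(t) = e^(2*t^2 - t)
dM/dt = 4*t*e^(-t)*e^(2*t^2) - e^(-t)*e^(2*t^2)
d^2M/dt^2 = (16*t^2*e^(2*t^2) - 8*t*e^(2*t^2) + 5*e^(2*t^2))*e^(-t)
d^3M/dt^3 = (64*t^3*e^(2*t^2) - 48*t^2*e^(2*t^2) + 60*t*e^(2*t^2) - 13*e^(2*t^2))*e^(-t)
d^4M/dt^4 = (256*t^4*e^(2*t^2) - 256*t^3*e^(2*t^2) + 480*t^2*e^(2*t^2) - 208*t*e^(2*t^2) + 73*e^(2*t^2))*e^(-t)
d^5M/dt^5 = (1024*t^5*e^(2*t^2) - 1280*t^4*e^(2*t^2) + 3200*t^3*e^(2*t^2) - 2080*t^2*e^(2*t^2) + 1460*t*e^(2*t^2) - 281*e^(2*t^2))*e^(-t)

E[X^5] = d^5M/dt^5 |_{t=0} = -281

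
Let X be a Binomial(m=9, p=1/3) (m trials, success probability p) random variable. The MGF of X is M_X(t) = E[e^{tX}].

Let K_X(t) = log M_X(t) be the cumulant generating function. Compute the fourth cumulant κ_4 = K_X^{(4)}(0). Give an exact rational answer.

κ_4 = d^4K/dt^4 |_{t=0} = -2/3

M_X(t) = (e^(t)/3 + 2/3)^9
K_X(t) = log M_X(t) = 9*log(e^(t)/3 + 2/3)
dK/dt = 9*e^(t)/(e^(t) + 2)
d^2K/dt^2 = 18*e^(t)/(e^(2*t) + 4*e^(t) + 4)
d^3K/dt^3 = (-18*e^(2*t) + 36*e^(t))/(e^(3*t) + 6*e^(2*t) + 12*e^(t) + 8)
d^4K/dt^4 = (18*e^(3*t) - 144*e^(2*t) + 72*e^(t))/(e^(4*t) + 8*e^(3*t) + 24*e^(2*t) + 32*e^(t) + 16)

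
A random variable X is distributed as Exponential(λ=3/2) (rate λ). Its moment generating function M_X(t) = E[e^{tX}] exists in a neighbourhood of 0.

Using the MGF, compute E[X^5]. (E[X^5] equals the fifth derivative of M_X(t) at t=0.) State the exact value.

E[X^5] = D^5[M](0) = 1280/81

M_X(t) = 3/(2*(3/2 - t))
D^5[M](t) = 11520/(64*t^6 - 576*t^5 + 2160*t^4 - 4320*t^3 + 4860*t^2 - 2916*t + 729)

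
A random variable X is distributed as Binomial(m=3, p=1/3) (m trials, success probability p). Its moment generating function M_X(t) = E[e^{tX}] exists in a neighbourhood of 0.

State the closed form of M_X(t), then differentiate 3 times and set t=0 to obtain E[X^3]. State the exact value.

M_X(t) = (e^(t)/3 + 2/3)^3
dM/dt = e^(3*t)/9 + 4*e^(2*t)/9 + 4*e^(t)/9
d^2M/dt^2 = e^(3*t)/3 + 8*e^(2*t)/9 + 4*e^(t)/9
d^3M/dt^3 = e^(3*t) + 16*e^(2*t)/9 + 4*e^(t)/9

E[X^3] = d^3M/dt^3 |_{t=0} = 29/9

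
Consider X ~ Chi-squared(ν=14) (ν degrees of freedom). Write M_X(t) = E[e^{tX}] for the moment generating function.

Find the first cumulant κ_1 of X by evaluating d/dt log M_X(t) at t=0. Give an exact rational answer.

κ_1 = D[K](0) = 14

M_X(t) = (1 - 2*t)^(-7)
K_X(t) = log M_X(t) = -7*log(1 - 2*t)
D[K](t) = -14/(2*t - 1)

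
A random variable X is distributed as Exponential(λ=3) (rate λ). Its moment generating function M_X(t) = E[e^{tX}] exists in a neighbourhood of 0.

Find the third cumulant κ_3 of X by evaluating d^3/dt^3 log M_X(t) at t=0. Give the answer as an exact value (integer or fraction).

κ_3 = K′′′(0) = 2/27

M_X(t) = 3/(3 - t)
K_X(t) = log M_X(t) = -log(3 - t) + log(3)
K′(t) = -1/(t - 3)
K′′(t) = 1/(t^2 - 6*t + 9)
K′′′(t) = -2/(t^3 - 9*t^2 + 27*t - 27)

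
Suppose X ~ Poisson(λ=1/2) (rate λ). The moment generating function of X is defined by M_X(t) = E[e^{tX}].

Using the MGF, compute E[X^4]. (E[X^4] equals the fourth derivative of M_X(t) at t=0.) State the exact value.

M_X(t) = e^(e^(t)/2 - 1/2)
dM/dt = e^(-1/2)*e^(t)*e^(e^(t)/2)/2
d^2M/dt^2 = (e^(2*t)*e^(e^(t)/2) + 2*e^(t)*e^(e^(t)/2))*e^(-1/2)/4
d^3M/dt^3 = (e^(3*t)*e^(e^(t)/2) + 6*e^(2*t)*e^(e^(t)/2) + 4*e^(t)*e^(e^(t)/2))*e^(-1/2)/8
d^4M/dt^4 = (e^(4*t)*e^(e^(t)/2) + 12*e^(3*t)*e^(e^(t)/2) + 28*e^(2*t)*e^(e^(t)/2) + 8*e^(t)*e^(e^(t)/2))*e^(-1/2)/16

E[X^4] = d^4M/dt^4 |_{t=0} = 49/16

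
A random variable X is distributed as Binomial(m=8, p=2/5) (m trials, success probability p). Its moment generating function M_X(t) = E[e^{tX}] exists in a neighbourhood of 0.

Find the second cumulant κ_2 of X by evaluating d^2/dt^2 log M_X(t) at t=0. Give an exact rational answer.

κ_2 = K^(2)(0) = 48/25

M_X(t) = (2*e^(t)/5 + 3/5)^8
K_X(t) = log M_X(t) = 8*log(2*e^(t)/5 + 3/5)
K^(2)(t) = 48*e^(t)/(4*e^(2*t) + 12*e^(t) + 9)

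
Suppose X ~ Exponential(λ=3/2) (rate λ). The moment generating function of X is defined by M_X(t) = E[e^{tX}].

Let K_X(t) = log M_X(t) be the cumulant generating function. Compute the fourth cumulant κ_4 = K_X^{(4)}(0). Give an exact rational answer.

M_X(t) = 3/(2*(3/2 - t))
K_X(t) = log M_X(t) = -log(3/2 - t) - log(2) + log(3)
dK/dt = -2/(2*t - 3)
d^2K/dt^2 = 4/(4*t^2 - 12*t + 9)
d^3K/dt^3 = -16/(8*t^3 - 36*t^2 + 54*t - 27)
d^4K/dt^4 = 96/(16*t^4 - 96*t^3 + 216*t^2 - 216*t + 81)

κ_4 = d^4K/dt^4 |_{t=0} = 32/27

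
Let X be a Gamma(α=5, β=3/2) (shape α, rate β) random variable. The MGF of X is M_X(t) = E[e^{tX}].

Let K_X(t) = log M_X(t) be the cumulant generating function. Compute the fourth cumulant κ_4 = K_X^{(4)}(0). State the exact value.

M_X(t) = 243/(32*(3/2 - t)^5)
K_X(t) = log M_X(t) = -5*log(3/2 - t) - 5*log(2) + 5*log(3)
D^4[K](t) = 480/(16*t^4 - 96*t^3 + 216*t^2 - 216*t + 81)

κ_4 = D^4[K](0) = 160/27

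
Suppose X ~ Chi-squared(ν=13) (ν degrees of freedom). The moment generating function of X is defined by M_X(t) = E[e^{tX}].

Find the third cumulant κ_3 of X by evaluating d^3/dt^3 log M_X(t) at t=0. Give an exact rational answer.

M_X(t) = (1 - 2*t)^(-13/2)
K_X(t) = log M_X(t) = -13*log(1 - 2*t)/2
K′(t) = -13/(2*t - 1)
K′′(t) = 26/(4*t^2 - 4*t + 1)
K′′′(t) = -104/(8*t^3 - 12*t^2 + 6*t - 1)

κ_3 = K′′′(0) = 104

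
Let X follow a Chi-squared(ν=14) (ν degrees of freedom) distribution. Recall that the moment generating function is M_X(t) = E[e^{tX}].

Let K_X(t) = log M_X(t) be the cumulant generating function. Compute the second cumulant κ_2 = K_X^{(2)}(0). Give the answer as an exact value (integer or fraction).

M_X(t) = (1 - 2*t)^(-7)
K_X(t) = log M_X(t) = -7*log(1 - 2*t)
dK/dt = -14/(2*t - 1)
d^2K/dt^2 = 28/(4*t^2 - 4*t + 1)

κ_2 = d^2K/dt^2 |_{t=0} = 28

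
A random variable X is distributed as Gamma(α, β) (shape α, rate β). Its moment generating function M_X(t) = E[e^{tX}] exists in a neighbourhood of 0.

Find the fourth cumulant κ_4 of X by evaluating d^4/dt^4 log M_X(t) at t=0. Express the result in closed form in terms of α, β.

κ_4 = K′′′′(0) = 6*α/β^4

M_X(t) = (β/(β - t))^α
K_X(t) = log M_X(t) = α*(log(β) - log(β - t))
K′(t) = -α/(-β + t)
K′′(t) = α/(β^2 - 2*β*t + t^2)
K′′′(t) = -2*α/(-β^3 + 3*β^2*t - 3*β*t^2 + t^3)
K′′′′(t) = 6*α/(β^4 - 4*β^3*t + 6*β^2*t^2 - 4*β*t^3 + t^4)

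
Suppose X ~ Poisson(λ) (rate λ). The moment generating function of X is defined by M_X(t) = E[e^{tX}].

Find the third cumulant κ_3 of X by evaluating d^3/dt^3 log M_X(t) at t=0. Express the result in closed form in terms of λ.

M_X(t) = e^(λ*(e^(t) - 1))
K_X(t) = log M_X(t) = λ*(e^(t) - 1)
K^(3)(t) = λ*e^(t)

κ_3 = K^(3)(0) = λ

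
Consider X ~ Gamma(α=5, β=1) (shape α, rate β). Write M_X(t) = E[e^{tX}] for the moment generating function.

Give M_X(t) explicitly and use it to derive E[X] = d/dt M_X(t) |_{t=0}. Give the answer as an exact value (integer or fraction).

M_X(t) = (1 - t)^(-5)
M′(t) = 5/(t^6 - 6*t^5 + 15*t^4 - 20*t^3 + 15*t^2 - 6*t + 1)

E[X] = M′(0) = 5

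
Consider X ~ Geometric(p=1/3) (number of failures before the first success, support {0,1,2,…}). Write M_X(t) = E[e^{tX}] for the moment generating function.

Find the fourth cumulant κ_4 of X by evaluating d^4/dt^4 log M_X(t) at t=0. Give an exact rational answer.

κ_4 = K′′′′(0) = 222

M_X(t) = 1/(3*(1 - 2*e^(t)/3))
K_X(t) = log M_X(t) = -log(1 - 2*e^(t)/3) - log(3)
K′(t) = -2*e^(t)/(2*e^(t) - 3)
K′′(t) = 6*e^(t)/(4*e^(2*t) - 12*e^(t) + 9)
K′′′(t) = (-12*e^(2*t) - 18*e^(t))/(8*e^(3*t) - 36*e^(2*t) + 54*e^(t) - 27)
K′′′′(t) = (24*e^(3*t) + 144*e^(2*t) + 54*e^(t))/(16*e^(4*t) - 96*e^(3*t) + 216*e^(2*t) - 216*e^(t) + 81)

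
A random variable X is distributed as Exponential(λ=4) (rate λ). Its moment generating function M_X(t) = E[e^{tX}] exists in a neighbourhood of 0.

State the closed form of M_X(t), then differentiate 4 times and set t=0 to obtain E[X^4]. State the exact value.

M_X(t) = 4/(4 - t)
D^4[M](t) = -96/(t^5 - 20*t^4 + 160*t^3 - 640*t^2 + 1280*t - 1024)

E[X^4] = D^4[M](0) = 3/32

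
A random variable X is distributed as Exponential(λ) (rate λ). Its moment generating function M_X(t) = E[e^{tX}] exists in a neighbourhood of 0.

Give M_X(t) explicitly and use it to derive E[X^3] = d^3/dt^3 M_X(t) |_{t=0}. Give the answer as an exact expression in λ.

E[X^3] = d^3M/dt^3 |_{t=0} = 6/λ^3

M_X(t) = λ/(λ - t)
dM/dt = λ/(λ^2 - 2*λ*t + t^2)
d^2M/dt^2 = -2*λ/(-λ^3 + 3*λ^2*t - 3*λ*t^2 + t^3)
d^3M/dt^3 = 6*λ/(λ^4 - 4*λ^3*t + 6*λ^2*t^2 - 4*λ*t^3 + t^4)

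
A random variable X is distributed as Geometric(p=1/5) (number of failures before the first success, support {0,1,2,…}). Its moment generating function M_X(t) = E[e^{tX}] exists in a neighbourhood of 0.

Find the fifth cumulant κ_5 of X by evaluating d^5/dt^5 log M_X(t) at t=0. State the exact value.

M_X(t) = 1/(5*(1 - 4*e^(t)/5))
K_X(t) = log M_X(t) = -log(1 - 4*e^(t)/5) - log(5)
dK/dt = -4*e^(t)/(4*e^(t) - 5)
d^2K/dt^2 = 20*e^(t)/(16*e^(2*t) - 40*e^(t) + 25)
d^3K/dt^3 = (-80*e^(2*t) - 100*e^(t))/(64*e^(3*t) - 240*e^(2*t) + 300*e^(t) - 125)
d^4K/dt^4 = (320*e^(3*t) + 1600*e^(2*t) + 500*e^(t))/(256*e^(4*t) - 1280*e^(3*t) + 2400*e^(2*t) - 2000*e^(t) + 625)
d^5K/dt^5 = (-1280*e^(4*t) - 17600*e^(3*t) - 22000*e^(2*t) - 2500*e^(t))/(1024*e^(5*t) - 6400*e^(4*t) + 16000*e^(3*t) - 20000*e^(2*t) + 12500*e^(t) - 3125)

κ_5 = d^5K/dt^5 |_{t=0} = 43380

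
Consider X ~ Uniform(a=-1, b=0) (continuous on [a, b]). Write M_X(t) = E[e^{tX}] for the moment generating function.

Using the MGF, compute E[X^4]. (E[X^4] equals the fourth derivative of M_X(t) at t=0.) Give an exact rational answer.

M_X(t) = (1 - e^(-t))/t
M^(4)(t) = (-t^4 - 4*t^3 - 12*t^2 - 24*t + 24*e^(t) - 24)*e^(-t)/t^5

E[X^4] = M^(4)(0) = 1/5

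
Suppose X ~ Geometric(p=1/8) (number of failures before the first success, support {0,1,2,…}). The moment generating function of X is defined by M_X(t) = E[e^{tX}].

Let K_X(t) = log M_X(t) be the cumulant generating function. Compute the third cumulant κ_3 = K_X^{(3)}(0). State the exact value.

κ_3 = D^3[K](0) = 840

M_X(t) = 1/(8*(1 - 7*e^(t)/8))
K_X(t) = log M_X(t) = -log(1 - 7*e^(t)/8) - 3*log(2)
D^3[K](t) = (-392*e^(2*t) - 448*e^(t))/(343*e^(3*t) - 1176*e^(2*t) + 1344*e^(t) - 512)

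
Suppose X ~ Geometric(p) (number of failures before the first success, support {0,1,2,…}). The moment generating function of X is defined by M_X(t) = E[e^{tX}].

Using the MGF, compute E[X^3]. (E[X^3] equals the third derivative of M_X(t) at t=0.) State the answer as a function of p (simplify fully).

E[X^3] = d^3M/dt^3 |_{t=0} = -1 + 7/p - 12/p^2 + 6/p^3

M_X(t) = p/(-(1 - p)*e^(t) + 1)
dM/dt = (-p^2*e^(t) + p*e^(t))/(p^2*e^(2*t) - 2*p*e^(2*t) + 2*p*e^(t) + e^(2*t) - 2*e^(t) + 1)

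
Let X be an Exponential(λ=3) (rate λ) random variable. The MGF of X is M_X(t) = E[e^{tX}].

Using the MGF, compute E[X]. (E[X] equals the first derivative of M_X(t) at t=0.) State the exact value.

M_X(t) = 3/(3 - t)
dM/dt = 3/(t^2 - 6*t + 9)

E[X] = dM/dt |_{t=0} = 1/3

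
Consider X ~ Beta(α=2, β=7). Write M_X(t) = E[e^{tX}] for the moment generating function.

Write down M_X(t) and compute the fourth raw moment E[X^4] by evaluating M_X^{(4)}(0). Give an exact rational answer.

M_X(t) = ₁F₁(2; 9; t)
M^(4)(t) = ₁F₁(6; 13; t)/99

E[X^4] = M^(4)(0) = 1/99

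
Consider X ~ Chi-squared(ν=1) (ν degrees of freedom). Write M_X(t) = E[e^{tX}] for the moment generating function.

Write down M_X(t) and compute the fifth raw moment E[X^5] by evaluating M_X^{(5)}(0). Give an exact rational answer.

E[X^5] = D^5[M](0) = 945

M_X(t) = 1/√(1 - 2*t)
D^5[M](t) = -945/(32*t^5*√(1 - 2*t) - 80*t^4*√(1 - 2*t) + 80*t^3*√(1 - 2*t) - 40*t^2*√(1 - 2*t) + 10*t*√(1 - 2*t) - √(1 - 2*t))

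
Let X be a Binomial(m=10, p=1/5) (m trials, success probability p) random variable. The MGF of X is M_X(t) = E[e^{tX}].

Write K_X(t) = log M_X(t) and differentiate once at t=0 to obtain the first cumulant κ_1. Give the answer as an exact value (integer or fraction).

κ_1 = K′(0) = 2

M_X(t) = (e^(t)/5 + 4/5)^10
K_X(t) = log M_X(t) = 10*log(e^(t)/5 + 4/5)
K′(t) = 10*e^(t)/(e^(t) + 4)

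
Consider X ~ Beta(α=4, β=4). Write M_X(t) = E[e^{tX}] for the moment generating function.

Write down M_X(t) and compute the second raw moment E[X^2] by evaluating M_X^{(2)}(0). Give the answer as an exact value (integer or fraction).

E[X^2] = M′′(0) = 5/18

M_X(t) = ₁F₁(4; 8; t)
M′(t) = ₁F₁(5; 9; t)/2
M′′(t) = 5*₁F₁(6; 10; t)/18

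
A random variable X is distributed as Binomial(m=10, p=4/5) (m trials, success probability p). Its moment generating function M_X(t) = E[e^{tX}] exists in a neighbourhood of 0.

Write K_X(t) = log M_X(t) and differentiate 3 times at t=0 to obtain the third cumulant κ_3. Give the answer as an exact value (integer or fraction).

M_X(t) = (4*e^(t)/5 + 1/5)^10
K_X(t) = log M_X(t) = 10*log(4*e^(t)/5 + 1/5)
dK/dt = 40*e^(t)/(4*e^(t) + 1)
d^2K/dt^2 = 40*e^(t)/(16*e^(2*t) + 8*e^(t) + 1)
d^3K/dt^3 = (-160*e^(2*t) + 40*e^(t))/(64*e^(3*t) + 48*e^(2*t) + 12*e^(t) + 1)

κ_3 = d^3K/dt^3 |_{t=0} = -24/25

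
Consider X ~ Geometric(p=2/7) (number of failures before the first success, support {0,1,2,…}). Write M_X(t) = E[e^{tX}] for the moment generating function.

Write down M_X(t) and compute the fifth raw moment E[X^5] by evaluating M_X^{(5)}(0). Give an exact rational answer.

E[X^5] = D^5[M](0) = 47255/2

M_X(t) = 2/(7*(1 - 5*e^(t)/7))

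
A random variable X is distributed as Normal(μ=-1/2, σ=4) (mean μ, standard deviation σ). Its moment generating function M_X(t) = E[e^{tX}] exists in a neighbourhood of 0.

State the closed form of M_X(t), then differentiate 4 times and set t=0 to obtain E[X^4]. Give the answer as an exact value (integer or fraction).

E[X^4] = d^4M/dt^4 |_{t=0} = 12673/16

M_X(t) = e^(8*t^2 - t/2)
dM/dt = 16*t*e^(-t/2)*e^(8*t^2) - e^(-t/2)*e^(8*t^2)/2
d^2M/dt^2 = (1024*t^2*e^(8*t^2) - 64*t*e^(8*t^2) + 65*e^(8*t^2))*e^(-t/2)/4
d^3M/dt^3 = (32768*t^3*e^(8*t^2) - 3072*t^2*e^(8*t^2) + 6240*t*e^(8*t^2) - 193*e^(8*t^2))*e^(-t/2)/8
d^4M/dt^4 = (1048576*t^4*e^(8*t^2) - 131072*t^3*e^(8*t^2) + 399360*t^2*e^(8*t^2) - 24704*t*e^(8*t^2) + 12673*e^(8*t^2))*e^(-t/2)/16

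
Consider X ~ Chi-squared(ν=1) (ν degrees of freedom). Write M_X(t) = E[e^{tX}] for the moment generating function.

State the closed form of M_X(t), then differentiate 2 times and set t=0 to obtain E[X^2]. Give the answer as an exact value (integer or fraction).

M_X(t) = 1/√(1 - 2*t)
D^2[M](t) = 3/(4*t^2*√(1 - 2*t) - 4*t*√(1 - 2*t) + √(1 - 2*t))

E[X^2] = D^2[M](0) = 3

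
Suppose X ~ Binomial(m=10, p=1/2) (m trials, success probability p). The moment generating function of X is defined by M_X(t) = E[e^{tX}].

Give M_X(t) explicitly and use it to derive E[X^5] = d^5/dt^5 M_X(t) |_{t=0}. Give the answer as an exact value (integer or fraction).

E[X^5] = d^5M/dt^5 |_{t=0} = 13375/2

M_X(t) = (e^(t)/2 + 1/2)^10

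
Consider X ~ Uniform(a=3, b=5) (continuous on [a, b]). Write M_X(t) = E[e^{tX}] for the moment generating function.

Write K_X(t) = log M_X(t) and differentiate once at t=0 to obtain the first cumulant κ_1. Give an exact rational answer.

κ_1 = D[K](0) = 4

M_X(t) = (e^(5*t) - e^(3*t))/(2*t)
K_X(t) = log M_X(t) = -log(t) + log(e^(5*t) - e^(3*t)) - log(2)
D[K](t) = (5*t*e^(2*t) - 3*t - e^(2*t) + 1)/(t*e^(2*t) - t)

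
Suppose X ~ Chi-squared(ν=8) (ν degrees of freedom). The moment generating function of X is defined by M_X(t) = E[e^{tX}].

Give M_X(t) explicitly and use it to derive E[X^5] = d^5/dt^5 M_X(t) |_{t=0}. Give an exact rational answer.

M_X(t) = (1 - 2*t)^(-4)
M′(t) = -8/(32*t^5 - 80*t^4 + 80*t^3 - 40*t^2 + 10*t - 1)
M′′(t) = 80/(64*t^6 - 192*t^5 + 240*t^4 - 160*t^3 + 60*t^2 - 12*t + 1)
M′′′(t) = -960/(128*t^7 - 448*t^6 + 672*t^5 - 560*t^4 + 280*t^3 - 84*t^2 + 14*t - 1)
M′′′′(t) = 13440/(256*t^8 - 1024*t^7 + 1792*t^6 - 1792*t^5 + 1120*t^4 - 448*t^3 + 112*t^2 - 16*t + 1)
M′′′′′(t) = -215040/(512*t^9 - 2304*t^8 + 4608*t^7 - 5376*t^6 + 4032*t^5 - 2016*t^4 + 672*t^3 - 144*t^2 + 18*t - 1)

E[X^5] = M′′′′′(0) = 215040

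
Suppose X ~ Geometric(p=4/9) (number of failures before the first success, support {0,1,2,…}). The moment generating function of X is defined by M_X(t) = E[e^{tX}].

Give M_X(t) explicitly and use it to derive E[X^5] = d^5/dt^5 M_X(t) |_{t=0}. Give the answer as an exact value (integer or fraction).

M_X(t) = 4/(9*(1 - 5*e^(t)/9))

E[X^5] = D^5[M](0) = 165535/128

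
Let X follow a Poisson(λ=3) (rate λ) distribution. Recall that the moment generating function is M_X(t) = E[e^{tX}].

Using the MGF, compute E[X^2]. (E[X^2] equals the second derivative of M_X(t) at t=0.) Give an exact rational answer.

E[X^2] = M′′(0) = 12

M_X(t) = e^(3*e^(t) - 3)
M′(t) = 3*e^(-3)*e^(t)*e^(3*e^(t))
M′′(t) = (9*e^(2*t)*e^(3*e^(t)) + 3*e^(t)*e^(3*e^(t)))*e^(-3)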